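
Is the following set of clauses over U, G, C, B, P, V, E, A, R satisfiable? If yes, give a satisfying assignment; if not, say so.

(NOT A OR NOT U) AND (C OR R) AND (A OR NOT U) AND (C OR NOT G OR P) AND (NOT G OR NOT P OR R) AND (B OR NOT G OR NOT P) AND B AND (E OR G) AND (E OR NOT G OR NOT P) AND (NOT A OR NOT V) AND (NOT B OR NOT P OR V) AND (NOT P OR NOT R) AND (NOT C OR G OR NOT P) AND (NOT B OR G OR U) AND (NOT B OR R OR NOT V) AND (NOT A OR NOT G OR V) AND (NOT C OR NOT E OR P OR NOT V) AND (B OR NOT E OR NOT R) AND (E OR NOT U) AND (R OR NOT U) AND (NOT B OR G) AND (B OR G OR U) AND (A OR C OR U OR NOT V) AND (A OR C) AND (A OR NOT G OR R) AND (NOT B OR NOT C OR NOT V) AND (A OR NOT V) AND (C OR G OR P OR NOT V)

U: False; G: True; C: True; B: True; P: False; V: False; E: False; A: False; R: True

Unit clause (B) forces B = True.
In (NOT B OR G) only G is left, so G = True.
Try U = True:
  (NOT A OR NOT U) forces A = False.
  clause (A OR NOT U) is falsified — backtrack.
So U = False.
Set C = True.
  then (NOT B OR NOT C OR NOT V) forces V = False.
  then (NOT B OR NOT P OR V) forces P = False.
  then (NOT A OR NOT G OR V) forces A = False.
  then (A OR NOT G OR R) forces R = True.
Set E = False.
All clauses satisfied.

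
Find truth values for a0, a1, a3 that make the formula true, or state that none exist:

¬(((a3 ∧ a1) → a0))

a0: False; a1: True; a3: True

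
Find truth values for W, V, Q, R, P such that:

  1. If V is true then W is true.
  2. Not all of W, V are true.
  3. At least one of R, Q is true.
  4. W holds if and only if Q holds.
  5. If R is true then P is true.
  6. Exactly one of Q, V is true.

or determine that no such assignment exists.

W: True, V: False, Q: True, R: False, P: False

  (1) V=F ⇒ W: vacuous ✓
  (2) {W, V}: 1/2 true — not all ✓
  (3) {R, Q}: 1 true — at least one ✓
  (4) W=T, Q=T — same ✓
  (5) R=F ⇒ P: vacuous ✓
  (6) {Q, V}: 1 true — exactly one ✓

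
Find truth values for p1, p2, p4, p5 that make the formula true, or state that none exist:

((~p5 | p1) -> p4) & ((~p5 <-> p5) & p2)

Unsatisfiable

The conjunct ~p5 <-> p5 is unsatisfiable on its own:
  p5=F: evaluates to False.
  p5=T: evaluates to False.
So the whole conjunction is unsatisfiable.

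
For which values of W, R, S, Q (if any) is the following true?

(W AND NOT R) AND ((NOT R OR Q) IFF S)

W = True; R = False; S = True; Q = True

  W AND NOT R = True
    NOT R = True
  (NOT R OR Q) IFF S = True
    NOT R OR Q = True
      NOT R = True
Both conjuncts True, so the formula holds.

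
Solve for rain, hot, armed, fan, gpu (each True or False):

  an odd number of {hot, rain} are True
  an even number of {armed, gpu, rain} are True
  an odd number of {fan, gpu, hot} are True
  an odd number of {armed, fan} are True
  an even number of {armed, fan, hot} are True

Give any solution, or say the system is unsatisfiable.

Unsatisfiable

Adding constraints 1, 2, 3, 4 mod 2: every variable appears an even number of times on the left, so the left side is 0.
But the right sides sum to 1 (mod 2). 0 ≠ 1 — the system is inconsistent.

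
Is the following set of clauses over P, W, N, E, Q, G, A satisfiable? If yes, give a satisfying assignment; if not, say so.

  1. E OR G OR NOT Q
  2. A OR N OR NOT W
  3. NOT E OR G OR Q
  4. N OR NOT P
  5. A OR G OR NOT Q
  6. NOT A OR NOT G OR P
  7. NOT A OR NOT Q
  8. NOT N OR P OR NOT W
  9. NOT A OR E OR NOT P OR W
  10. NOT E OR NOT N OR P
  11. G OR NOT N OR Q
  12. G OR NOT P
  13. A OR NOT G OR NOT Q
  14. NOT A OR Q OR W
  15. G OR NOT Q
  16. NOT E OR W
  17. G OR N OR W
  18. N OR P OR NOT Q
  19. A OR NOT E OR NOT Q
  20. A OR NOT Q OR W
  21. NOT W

P = False; W = False; N = True; E = False; Q = False; G = True; A = False

Unit clause (NOT W) forces W = False.
In (NOT E OR W) only NOT E is left, so E = False.
Set P = False.
Set N = True.
Try Q = True:
  (E OR G OR NOT Q) forces G = True.
  (NOT A OR NOT G OR P) forces A = False.
  clause (A OR NOT G OR NOT Q) is falsified — backtrack.
So Q = False.
  then (G OR NOT N OR Q) forces G = True.
  then (NOT A OR Q OR W) forces A = False.
All clauses satisfied.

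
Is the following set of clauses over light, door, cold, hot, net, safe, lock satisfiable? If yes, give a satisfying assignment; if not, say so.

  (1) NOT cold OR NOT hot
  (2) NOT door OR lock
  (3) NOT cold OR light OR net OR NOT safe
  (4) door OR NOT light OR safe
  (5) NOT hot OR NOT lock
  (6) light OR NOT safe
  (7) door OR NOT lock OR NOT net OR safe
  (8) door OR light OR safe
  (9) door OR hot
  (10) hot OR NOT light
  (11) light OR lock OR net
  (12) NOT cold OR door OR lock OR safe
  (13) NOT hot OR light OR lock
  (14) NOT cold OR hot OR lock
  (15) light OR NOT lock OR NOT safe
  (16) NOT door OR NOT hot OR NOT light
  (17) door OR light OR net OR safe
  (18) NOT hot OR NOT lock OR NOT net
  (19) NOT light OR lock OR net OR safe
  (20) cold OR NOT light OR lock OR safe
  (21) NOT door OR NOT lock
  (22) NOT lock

light = True, door = False, cold = False, hot = True, net = True, safe = True, lock = False

Unit clause (NOT lock) forces lock = False.
In (NOT door OR lock) only NOT door is left, so door = False.
In (door OR hot) only hot is left, so hot = True.
In (NOT hot OR light OR lock) only light is left, so light = True.
In (NOT cold OR NOT hot) only NOT cold is left, so cold = False.
In (door OR NOT light OR safe) only safe is left, so safe = True.
Set net = True.
All clauses satisfied.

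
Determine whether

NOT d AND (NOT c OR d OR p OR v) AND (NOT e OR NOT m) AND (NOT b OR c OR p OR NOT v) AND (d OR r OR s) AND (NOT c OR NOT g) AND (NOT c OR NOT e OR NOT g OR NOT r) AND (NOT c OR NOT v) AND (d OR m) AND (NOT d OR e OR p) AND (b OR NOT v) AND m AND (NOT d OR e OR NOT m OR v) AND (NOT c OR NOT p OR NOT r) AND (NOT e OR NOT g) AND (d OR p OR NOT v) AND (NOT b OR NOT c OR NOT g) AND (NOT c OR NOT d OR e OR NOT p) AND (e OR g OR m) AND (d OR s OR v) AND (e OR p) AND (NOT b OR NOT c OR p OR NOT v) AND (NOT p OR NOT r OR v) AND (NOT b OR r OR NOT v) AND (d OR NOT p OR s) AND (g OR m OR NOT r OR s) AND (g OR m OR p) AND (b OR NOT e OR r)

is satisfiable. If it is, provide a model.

e=F; r=F; m=T; b=T; g=F; s=T; v=F; p=T; d=F; c=T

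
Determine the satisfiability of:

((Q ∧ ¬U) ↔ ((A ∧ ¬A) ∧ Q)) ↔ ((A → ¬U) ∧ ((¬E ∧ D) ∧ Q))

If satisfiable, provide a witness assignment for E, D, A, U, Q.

E = False, D = False, A = False, U = False, Q = True

  ((Q ∧ ¬U) ↔ ((A ∧ ¬A) ∧ Q)) ↔ ((A → ¬U) ∧ ((¬E ∧ D) ∧ Q)) = True
    (Q ∧ ¬U) ↔ ((A ∧ ¬A) ∧ Q) = False
      Q ∧ ¬U = True
        ¬U = True
      (A ∧ ¬A) ∧ Q = False
        A ∧ ¬A = False
          ¬A = True
    (A → ¬U) ∧ ((¬E ∧ D) ∧ Q) = False
      A → ¬U = True
        ¬U = True
      (¬E ∧ D) ∧ Q = False
        ¬E ∧ D = False
          ¬E = True
The formula evaluates to True.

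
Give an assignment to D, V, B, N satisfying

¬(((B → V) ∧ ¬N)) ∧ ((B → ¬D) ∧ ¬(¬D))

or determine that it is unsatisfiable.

D = True, V = True, B = False, N = True

  ¬(((B → V) ∧ ¬N)) = True
    (B → V) ∧ ¬N = False
      B → V = True
      ¬N = False
  (B → ¬D) ∧ ¬(¬D) = True
    B → ¬D = True
      ¬D = False
    ¬(¬D) = True
      ¬D = False
Both conjuncts True, so the formula holds.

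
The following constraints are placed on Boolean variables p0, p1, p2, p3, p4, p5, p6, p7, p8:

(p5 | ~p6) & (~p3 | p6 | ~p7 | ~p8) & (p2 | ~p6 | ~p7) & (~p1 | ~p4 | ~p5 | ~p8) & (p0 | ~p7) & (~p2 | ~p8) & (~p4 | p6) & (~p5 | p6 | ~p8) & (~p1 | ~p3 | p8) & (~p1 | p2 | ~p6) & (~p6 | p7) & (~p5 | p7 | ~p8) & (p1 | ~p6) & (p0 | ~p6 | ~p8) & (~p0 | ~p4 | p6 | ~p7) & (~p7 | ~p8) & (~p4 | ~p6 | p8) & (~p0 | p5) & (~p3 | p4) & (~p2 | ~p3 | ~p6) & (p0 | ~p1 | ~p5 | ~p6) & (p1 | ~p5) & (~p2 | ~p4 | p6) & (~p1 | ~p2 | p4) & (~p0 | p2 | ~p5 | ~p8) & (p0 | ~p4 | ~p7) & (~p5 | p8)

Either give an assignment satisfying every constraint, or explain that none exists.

Set p0 = False.
  then (p0 | ~p7) forces p7 = False.
  then (~p6 | p7) forces p6 = False.
  then (~p4 | p6) forces p4 = False.
  then (~p3 | p4) forces p3 = False.
Set p1 = False.
  then (p1 | ~p5) forces p5 = False.
Set p2 = False.
Set p8 = False.
All clauses satisfied.

p0 = False; p1 = False; p2 = False; p3 = False; p4 = False; p5 = False; p6 = False; p7 = False; p8 = False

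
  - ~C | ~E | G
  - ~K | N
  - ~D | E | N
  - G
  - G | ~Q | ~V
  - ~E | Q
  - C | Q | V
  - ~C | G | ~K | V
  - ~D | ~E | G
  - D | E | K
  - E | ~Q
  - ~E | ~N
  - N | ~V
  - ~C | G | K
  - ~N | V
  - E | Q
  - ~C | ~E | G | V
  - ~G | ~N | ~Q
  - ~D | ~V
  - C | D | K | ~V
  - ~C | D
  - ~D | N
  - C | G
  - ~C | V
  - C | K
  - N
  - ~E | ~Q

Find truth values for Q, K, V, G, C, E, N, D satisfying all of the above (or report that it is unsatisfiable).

Case G = True:
  (N) forces N = True.
  (~E | ~N) forces E = False.
  (E | ~Q) forces Q = False.
  Clause (E | Q) is falsified — contradiction.
Case G = False:
  Clause (G) is falsified — contradiction.
Both cases fail, so the formula is unsatisfiable.

Unsatisfiable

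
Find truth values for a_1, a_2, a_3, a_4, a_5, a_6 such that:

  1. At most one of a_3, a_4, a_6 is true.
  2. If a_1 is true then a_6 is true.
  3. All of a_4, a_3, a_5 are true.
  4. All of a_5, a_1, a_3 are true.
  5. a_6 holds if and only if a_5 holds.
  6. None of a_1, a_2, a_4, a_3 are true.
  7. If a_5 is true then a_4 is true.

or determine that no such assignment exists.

Case a_1 = True:
  Constraint (6) is violated (a_1=T) — contradiction.
Case a_1 = False:
  Constraint (4) is violated (a_1=F) — contradiction.
Both cases fail — unsatisfiable.

Unsatisfiable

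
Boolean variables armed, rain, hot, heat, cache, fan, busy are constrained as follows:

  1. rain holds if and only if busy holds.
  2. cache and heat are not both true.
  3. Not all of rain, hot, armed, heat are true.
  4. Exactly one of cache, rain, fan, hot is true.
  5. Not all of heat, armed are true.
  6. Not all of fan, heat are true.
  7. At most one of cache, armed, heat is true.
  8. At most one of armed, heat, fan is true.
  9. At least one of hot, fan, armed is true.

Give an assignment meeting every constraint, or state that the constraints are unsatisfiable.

armed=F, rain=F, hot=T, heat=T, cache=F, fan=F, busy=F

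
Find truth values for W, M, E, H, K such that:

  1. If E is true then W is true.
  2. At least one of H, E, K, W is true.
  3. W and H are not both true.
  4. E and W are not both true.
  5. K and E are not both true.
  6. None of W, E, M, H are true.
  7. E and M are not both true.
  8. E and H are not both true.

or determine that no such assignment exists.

W: False, M: False, E: False, H: False, K: True

  (1) E=F ⇒ W: vacuous ✓
  (2) {H, E, K, W}: 1 true — at least one ✓
  (3) W=F, H=F — not both ✓
  (4) E=F, W=F — not both ✓
  (5) K=T, E=F — not both ✓
  (6) {W, E, M, H}: 0 true — none ✓
  (7) E=F, M=F — not both ✓
  (8) E=F, H=F — not both ✓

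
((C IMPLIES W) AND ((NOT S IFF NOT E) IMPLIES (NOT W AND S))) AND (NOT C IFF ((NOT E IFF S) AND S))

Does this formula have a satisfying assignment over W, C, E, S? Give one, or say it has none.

W: True, C: True, E: True, S: False

  (C IMPLIES W) AND ((NOT S IFF NOT E) IMPLIES (NOT W AND S)) = True
    C IMPLIES W = True
    (NOT S IFF NOT E) IMPLIES (NOT W AND S) = True
      NOT S IFF NOT E = False
        NOT S = True
        NOT E = False
      NOT W AND S = False
        NOT W = False
  NOT C IFF ((NOT E IFF S) AND S) = True
    NOT C = False
    (NOT E IFF S) AND S = False
      NOT E IFF S = True
        NOT E = False
Both conjuncts True, so the formula holds.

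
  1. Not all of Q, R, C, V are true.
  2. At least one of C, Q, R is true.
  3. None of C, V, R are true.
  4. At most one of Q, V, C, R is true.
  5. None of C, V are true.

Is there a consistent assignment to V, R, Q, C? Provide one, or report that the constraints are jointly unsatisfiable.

V: False, R: False, Q: True, C: False

  (1) {Q, R, C, V}: 1/4 true — not all ✓
  (2) {C, Q, R}: 1 true — at least one ✓
  (3) {C, V, R}: 0 true — none ✓
  (4) {Q, V, C, R}: 1 true — at most one ✓
  (5) {C, V}: 0 true — none ✓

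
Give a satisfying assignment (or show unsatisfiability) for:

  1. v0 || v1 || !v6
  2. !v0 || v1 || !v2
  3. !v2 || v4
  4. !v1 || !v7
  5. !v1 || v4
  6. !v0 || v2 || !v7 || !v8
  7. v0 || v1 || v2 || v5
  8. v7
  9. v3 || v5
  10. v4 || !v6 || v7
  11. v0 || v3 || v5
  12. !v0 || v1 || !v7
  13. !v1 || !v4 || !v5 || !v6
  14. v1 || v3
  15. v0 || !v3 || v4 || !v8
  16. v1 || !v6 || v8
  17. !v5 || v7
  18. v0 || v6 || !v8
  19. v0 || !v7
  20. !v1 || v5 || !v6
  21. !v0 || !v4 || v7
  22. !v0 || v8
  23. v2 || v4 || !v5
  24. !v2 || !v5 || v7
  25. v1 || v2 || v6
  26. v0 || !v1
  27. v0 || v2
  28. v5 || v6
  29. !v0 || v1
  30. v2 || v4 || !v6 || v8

The formula is unsatisfiable.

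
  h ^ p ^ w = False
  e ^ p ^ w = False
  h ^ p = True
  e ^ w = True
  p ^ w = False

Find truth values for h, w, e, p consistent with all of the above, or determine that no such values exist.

h: False; w: True; e: False; p: True

h ^ p ^ w = F ^ T ^ T = False ✓
e ^ p ^ w = F ^ T ^ T = False ✓
h ^ p = F ^ T = True ✓
e ^ w = F ^ T = True ✓
p ^ w = T ^ T = False ✓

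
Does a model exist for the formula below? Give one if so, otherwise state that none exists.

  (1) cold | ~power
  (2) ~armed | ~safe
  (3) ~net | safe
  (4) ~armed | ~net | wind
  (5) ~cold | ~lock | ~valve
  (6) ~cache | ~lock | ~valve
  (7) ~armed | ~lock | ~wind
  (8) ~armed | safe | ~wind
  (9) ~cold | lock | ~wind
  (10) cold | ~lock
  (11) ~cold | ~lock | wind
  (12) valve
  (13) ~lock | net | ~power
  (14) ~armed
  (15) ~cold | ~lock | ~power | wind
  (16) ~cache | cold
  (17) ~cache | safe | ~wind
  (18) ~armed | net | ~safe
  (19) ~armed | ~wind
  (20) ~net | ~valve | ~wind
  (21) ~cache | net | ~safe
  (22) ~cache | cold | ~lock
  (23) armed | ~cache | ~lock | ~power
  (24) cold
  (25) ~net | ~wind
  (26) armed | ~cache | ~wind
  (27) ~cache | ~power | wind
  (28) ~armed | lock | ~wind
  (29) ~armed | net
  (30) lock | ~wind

cache = False, lock = False, valve = True, power = True, wind = False, armed = False, cold = True, safe = True, net = False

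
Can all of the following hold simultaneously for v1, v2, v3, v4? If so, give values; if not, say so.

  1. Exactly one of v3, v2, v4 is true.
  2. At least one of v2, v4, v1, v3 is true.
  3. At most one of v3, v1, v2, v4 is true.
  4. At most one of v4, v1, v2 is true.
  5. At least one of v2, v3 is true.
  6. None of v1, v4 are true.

v1 = False; v2 = True; v3 = False; v4 = False

  (1) {v3, v2, v4}: 1 true — exactly one ✓
  (2) {v2, v4, v1, v3}: 1 true — at least one ✓
  (3) {v3, v1, v2, v4}: 1 true — at most one ✓
  (4) {v4, v1, v2}: 1 true — at most one ✓
  (5) {v2, v3}: 1 true — at least one ✓
  (6) {v1, v4}: 0 true — none ✓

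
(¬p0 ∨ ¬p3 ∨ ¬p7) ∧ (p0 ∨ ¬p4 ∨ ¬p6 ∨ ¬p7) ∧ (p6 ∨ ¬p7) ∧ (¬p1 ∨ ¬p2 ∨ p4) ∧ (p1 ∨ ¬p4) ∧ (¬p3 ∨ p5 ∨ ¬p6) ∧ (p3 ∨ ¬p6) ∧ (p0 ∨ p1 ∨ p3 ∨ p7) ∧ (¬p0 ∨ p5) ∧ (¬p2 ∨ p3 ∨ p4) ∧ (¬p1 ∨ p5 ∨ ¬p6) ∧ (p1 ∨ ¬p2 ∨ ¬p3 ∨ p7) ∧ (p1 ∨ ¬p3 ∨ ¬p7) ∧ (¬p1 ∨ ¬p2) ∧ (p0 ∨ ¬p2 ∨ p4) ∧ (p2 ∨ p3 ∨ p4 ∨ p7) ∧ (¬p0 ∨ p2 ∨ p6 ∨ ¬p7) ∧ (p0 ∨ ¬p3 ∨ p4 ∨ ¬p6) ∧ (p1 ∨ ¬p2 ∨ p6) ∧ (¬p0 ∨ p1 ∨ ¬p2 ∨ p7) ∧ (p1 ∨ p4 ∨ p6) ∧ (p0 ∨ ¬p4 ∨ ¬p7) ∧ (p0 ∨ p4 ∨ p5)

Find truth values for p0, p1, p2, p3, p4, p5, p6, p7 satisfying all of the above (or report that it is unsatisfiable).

p0=F; p1=T; p2=F; p3=F; p4=T; p5=F; p6=F; p7=F

Set p0 = False.
Try p1 = False:
  (p1 ∨ ¬p4) forces p4 = False.
  (p0 ∨ ¬p2 ∨ p4) forces p2 = False.
  (p1 ∨ p4 ∨ p6) forces p6 = True.
  (p3 ∨ ¬p6) forces p3 = True.
  clause (p0 ∨ ¬p3 ∨ p4 ∨ ¬p6) is falsified — backtrack.
So p1 = True.
  then (¬p1 ∨ ¬p2) forces p2 = False.
Set p3 = False.
  then (p3 ∨ ¬p6) forces p6 = False.
  then (p6 ∨ ¬p7) forces p7 = False.
  then (p2 ∨ p3 ∨ p4 ∨ p7) forces p4 = True.
Set p5 = False.
All clauses satisfied.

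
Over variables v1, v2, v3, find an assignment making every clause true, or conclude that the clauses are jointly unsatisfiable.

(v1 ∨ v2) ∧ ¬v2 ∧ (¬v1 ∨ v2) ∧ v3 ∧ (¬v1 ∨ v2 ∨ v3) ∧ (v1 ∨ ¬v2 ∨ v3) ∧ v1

UNSATISFIABLE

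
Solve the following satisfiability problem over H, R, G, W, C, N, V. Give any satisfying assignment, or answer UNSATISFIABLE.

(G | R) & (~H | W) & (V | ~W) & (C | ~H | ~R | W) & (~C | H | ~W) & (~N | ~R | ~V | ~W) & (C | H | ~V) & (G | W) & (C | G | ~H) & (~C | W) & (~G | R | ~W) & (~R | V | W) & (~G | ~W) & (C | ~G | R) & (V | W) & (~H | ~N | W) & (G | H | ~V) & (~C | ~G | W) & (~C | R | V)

Set H = True.
  then (~H | W) forces W = True.
  then (V | ~W) forces V = True.
  then (~G | ~W) forces G = False.
  then (G | R) forces R = True.
  then (~N | ~R | ~V | ~W) forces N = False.
  then (C | G | ~H) forces C = True.
All clauses satisfied.

H = True; R = True; G = False; W = True; C = True; N = False; V = True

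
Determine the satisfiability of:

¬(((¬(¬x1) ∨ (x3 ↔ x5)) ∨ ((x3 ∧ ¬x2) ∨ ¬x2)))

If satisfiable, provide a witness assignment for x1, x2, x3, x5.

x1=F; x2=T; x3=T; x5=F

  ¬(((¬(¬x1) ∨ (x3 ↔ x5)) ∨ ((x3 ∧ ¬x2) ∨ ¬x2))) = True
    (¬(¬x1) ∨ (x3 ↔ x5)) ∨ ((x3 ∧ ¬x2) ∨ ¬x2) = False
      ¬(¬x1) ∨ (x3 ↔ x5) = False
        ¬(¬x1) = False
          ¬x1 = True
        x3 ↔ x5 = False
      (x3 ∧ ¬x2) ∨ ¬x2 = False
        x3 ∧ ¬x2 = False
          ¬x2 = False
        ¬x2 = False
The formula evaluates to True.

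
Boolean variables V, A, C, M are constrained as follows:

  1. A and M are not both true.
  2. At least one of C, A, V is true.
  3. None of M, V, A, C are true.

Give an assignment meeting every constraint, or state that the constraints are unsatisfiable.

The formula is unsatisfiable.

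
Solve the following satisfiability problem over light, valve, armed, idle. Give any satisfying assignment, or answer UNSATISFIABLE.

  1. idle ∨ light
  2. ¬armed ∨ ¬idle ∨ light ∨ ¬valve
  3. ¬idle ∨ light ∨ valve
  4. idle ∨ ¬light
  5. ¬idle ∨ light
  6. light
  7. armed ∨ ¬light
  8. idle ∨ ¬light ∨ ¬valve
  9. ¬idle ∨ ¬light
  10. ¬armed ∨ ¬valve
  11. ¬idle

UNSATISFIABLE

Case light = True:
  (idle ∨ ¬light) forces idle = True.
  Clause (¬idle ∨ ¬light) is falsified — contradiction.
Case light = False:
  Clause (light) is falsified — contradiction.
Both cases fail, so the formula is unsatisfiable.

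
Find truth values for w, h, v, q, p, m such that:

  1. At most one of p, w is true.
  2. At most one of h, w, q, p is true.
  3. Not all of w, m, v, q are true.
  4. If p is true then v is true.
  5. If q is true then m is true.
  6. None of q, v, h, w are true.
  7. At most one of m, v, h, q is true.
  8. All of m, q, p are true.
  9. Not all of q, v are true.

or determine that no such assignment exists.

Case q = True:
  Constraint (6) is violated (q=T) — contradiction.
Case q = False:
  Constraint (8) is violated (q=F) — contradiction.
Both cases fail — unsatisfiable.

No satisfying assignment exists.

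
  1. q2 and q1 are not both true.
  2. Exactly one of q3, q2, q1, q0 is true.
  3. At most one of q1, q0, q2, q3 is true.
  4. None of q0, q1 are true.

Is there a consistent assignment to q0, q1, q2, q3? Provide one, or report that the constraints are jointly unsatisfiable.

q0 = False; q1 = False; q2 = False; q3 = True

  (1) q2=F, q1=F — not both ✓
  (2) {q3, q2, q1, q0}: 1 true — exactly one ✓
  (3) {q1, q0, q2, q3}: 1 true — at most one ✓
  (4) {q0, q1}: 0 true — none ✓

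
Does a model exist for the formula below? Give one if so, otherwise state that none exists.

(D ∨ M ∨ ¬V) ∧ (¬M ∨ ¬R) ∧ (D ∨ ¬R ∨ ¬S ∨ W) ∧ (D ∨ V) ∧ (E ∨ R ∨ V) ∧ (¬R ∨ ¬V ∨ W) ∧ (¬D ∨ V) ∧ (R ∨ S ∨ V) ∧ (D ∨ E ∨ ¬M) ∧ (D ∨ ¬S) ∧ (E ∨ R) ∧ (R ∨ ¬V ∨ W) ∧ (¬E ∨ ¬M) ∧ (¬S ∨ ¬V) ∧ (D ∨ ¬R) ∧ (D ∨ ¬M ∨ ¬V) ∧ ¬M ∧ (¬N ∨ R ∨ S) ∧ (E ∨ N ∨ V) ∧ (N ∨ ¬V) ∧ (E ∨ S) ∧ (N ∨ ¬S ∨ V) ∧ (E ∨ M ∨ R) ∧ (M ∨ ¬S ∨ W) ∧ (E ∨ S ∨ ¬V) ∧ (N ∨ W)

D=T, V=T, M=F, N=T, W=T, E=T, R=T, S=F

Unit clause (¬M) forces M = False.
Set D = True.
  then (¬D ∨ V) forces V = True.
  then (¬S ∨ ¬V) forces S = False.
  then (N ∨ ¬V) forces N = True.
  then (E ∨ S) forces E = True.
  then (¬N ∨ R ∨ S) forces R = True.
  then (¬R ∨ ¬V ∨ W) forces W = True.
All clauses satisfied.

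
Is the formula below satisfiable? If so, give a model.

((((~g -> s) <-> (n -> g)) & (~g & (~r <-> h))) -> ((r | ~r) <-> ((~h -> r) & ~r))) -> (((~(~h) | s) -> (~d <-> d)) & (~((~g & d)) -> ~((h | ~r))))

g = False, r = True, s = False, h = False, d = True, n = True

  ((((~g -> s) <-> (n -> g)) & (~g & (~r <-> h))) -> ((r | ~r) <-> ((~h -> r) & ~r))) -> (((~(~h) | s) -> (~d <-> d)) & (~((~g & d)) -> ~((h | ~r)))) = True
    (((~g -> s) <-> (n -> g)) & (~g & (~r <-> h))) -> ((r | ~r) <-> ((~h -> r) & ~r)) = False
      ((~g -> s) <-> (n -> g)) & (~g & (~r <-> h)) = True
        (~g -> s) <-> (n -> g) = True
          ~g -> s = False
            ~g = True
          n -> g = False
        ~g & (~r <-> h) = True
          ~g = True
          ~r <-> h = True
            ~r = False
      (r | ~r) <-> ((~h -> r) & ~r) = False
        r | ~r = True
          ~r = False
        (~h -> r) & ~r = False
          ~h -> r = True
            ~h = True
          ~r = False
    ((~(~h) | s) -> (~d <-> d)) & (~((~g & d)) -> ~((h | ~r))) = True
      (~(~h) | s) -> (~d <-> d) = True
        ~(~h) | s = False
          ~(~h) = False
            ~h = True
        ~d <-> d = False
          ~d = False
      ~((~g & d)) -> ~((h | ~r)) = True
        ~((~g & d)) = False
          ~g & d = True
            ~g = True
        ~((h | ~r)) = True
          h | ~r = False
            ~r = False
The formula evaluates to True.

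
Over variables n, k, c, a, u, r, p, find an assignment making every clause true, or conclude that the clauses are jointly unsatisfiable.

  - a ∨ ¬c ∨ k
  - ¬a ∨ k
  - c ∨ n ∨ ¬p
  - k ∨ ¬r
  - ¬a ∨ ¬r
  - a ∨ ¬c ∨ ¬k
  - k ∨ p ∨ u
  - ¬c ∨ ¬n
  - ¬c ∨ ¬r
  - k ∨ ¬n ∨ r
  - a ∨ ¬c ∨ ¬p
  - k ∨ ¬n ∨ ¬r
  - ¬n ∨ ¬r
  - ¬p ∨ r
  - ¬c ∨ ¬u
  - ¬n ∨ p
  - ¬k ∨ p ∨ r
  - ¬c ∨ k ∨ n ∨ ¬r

n = False; k = True; c = False; a = False; u = False; r = True; p = False

Try n = True:
  (¬c ∨ ¬n) forces c = False.
  (¬n ∨ ¬r) forces r = False.
  (k ∨ ¬n ∨ r) forces k = True.
  (¬p ∨ r) forces p = False.
  clause (¬n ∨ p) is falsified — backtrack.
So n = False.
Set k = True.
Set c = False.
  then (c ∨ n ∨ ¬p) forces p = False.
  then (¬k ∨ p ∨ r) forces r = True.
  then (¬a ∨ ¬r) forces a = False.
Set u = False.
All clauses satisfied.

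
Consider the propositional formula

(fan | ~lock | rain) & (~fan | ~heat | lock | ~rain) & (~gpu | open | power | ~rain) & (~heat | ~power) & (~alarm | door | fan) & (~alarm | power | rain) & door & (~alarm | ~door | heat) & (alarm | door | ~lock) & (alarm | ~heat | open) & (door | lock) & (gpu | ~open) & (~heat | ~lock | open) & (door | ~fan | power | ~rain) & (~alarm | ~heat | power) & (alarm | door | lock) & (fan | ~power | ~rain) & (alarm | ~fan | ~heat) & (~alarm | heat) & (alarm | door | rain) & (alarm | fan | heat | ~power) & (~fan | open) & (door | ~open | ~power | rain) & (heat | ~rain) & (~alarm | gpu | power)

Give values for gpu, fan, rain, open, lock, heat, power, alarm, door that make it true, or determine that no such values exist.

gpu: True, fan: True, rain: False, open: True, lock: False, heat: False, power: True, alarm: False, door: True

Unit clause (door) forces door = True.
Set gpu = True.
Set fan = True.
  then (~fan | open) forces open = True.
Set rain = False.
Set lock = False.
Try heat = True:
  (~heat | ~power) forces power = False.
  (~alarm | power | rain) forces alarm = False.
  clause (alarm | ~fan | ~heat) is falsified — backtrack.
So heat = False.
  then (~alarm | ~door | heat) forces alarm = False.
Set power = True.
All clauses satisfied.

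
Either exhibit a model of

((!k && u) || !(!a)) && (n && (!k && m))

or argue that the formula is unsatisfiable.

m=T, a=F, n=T, k=F, u=T

  (!k && u) || !(!a) = True
    !k && u = True
      !k = True
    !(!a) = False
      !a = True
  n && (!k && m) = True
    !k && m = True
      !k = True
Both conjuncts True, so the formula holds.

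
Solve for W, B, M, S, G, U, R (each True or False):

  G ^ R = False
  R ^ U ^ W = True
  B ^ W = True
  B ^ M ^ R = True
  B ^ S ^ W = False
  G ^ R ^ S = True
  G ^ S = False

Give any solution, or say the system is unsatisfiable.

W = True; B = False; M = False; S = True; G = True; U = True; R = True

G ^ R = T ^ T = False ✓
R ^ U ^ W = T ^ T ^ T = True ✓
B ^ W = F ^ T = True ✓
B ^ M ^ R = F ^ F ^ T = True ✓
B ^ S ^ W = F ^ T ^ T = False ✓
G ^ R ^ S = T ^ T ^ T = True ✓
G ^ S = T ^ T = False ✓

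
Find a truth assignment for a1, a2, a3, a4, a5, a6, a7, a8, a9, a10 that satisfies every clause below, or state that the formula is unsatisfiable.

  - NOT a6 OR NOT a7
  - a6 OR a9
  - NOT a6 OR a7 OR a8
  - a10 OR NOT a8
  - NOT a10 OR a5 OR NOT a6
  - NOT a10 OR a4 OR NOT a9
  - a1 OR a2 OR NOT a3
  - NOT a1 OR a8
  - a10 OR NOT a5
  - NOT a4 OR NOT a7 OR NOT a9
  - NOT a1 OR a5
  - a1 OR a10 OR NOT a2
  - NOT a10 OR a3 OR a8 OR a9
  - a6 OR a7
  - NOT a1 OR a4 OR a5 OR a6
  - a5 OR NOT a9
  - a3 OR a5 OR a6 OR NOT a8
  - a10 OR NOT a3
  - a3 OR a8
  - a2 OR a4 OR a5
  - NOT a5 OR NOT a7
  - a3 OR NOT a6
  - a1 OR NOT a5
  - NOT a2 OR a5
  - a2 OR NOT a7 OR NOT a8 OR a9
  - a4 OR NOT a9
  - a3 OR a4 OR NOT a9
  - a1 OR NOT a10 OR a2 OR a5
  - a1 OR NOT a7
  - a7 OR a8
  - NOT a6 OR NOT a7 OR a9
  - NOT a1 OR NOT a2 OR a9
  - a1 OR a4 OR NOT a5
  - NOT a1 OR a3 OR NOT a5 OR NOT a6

Set a1 = True.
  then (NOT a1 OR a8) forces a8 = True.
  then (NOT a1 OR a5) forces a5 = True.
  then (NOT a5 OR NOT a7) forces a7 = False.
  then (a10 OR NOT a8) forces a10 = True.
  then (a6 OR a7) forces a6 = True.
  then (a3 OR NOT a6) forces a3 = True.
Set a2 = False.
Set a4 = True.
Set a9 = True.
All clauses satisfied.

a1: True, a2: False, a3: True, a4: True, a5: True, a6: True, a7: False, a8: True, a9: True, a10: True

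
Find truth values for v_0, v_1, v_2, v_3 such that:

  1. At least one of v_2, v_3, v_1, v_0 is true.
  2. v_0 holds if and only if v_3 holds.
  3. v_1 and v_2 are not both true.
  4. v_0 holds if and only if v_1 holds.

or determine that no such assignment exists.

v_0: True, v_1: True, v_2: False, v_3: True

  (1) {v_2, v_3, v_1, v_0}: 3 true — at least one ✓
  (2) v_0=T, v_3=T — same ✓
  (3) v_1=T, v_2=F — not both ✓
  (4) v_0=T, v_1=T — same ✓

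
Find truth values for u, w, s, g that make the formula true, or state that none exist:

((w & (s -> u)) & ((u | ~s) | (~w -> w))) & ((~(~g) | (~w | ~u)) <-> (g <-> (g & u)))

u: False, w: True, s: False, g: False

  (w & (s -> u)) & ((u | ~s) | (~w -> w)) = True
    w & (s -> u) = True
      s -> u = True
    (u | ~s) | (~w -> w) = True
      u | ~s = True
        ~s = True
      ~w -> w = True
        ~w = False
  (~(~g) | (~w | ~u)) <-> (g <-> (g & u)) = True
    ~(~g) | (~w | ~u) = True
      ~(~g) = False
        ~g = True
      ~w | ~u = True
        ~w = False
        ~u = True
    g <-> (g & u) = True
      g & u = False
Both conjuncts True, so the formula holds.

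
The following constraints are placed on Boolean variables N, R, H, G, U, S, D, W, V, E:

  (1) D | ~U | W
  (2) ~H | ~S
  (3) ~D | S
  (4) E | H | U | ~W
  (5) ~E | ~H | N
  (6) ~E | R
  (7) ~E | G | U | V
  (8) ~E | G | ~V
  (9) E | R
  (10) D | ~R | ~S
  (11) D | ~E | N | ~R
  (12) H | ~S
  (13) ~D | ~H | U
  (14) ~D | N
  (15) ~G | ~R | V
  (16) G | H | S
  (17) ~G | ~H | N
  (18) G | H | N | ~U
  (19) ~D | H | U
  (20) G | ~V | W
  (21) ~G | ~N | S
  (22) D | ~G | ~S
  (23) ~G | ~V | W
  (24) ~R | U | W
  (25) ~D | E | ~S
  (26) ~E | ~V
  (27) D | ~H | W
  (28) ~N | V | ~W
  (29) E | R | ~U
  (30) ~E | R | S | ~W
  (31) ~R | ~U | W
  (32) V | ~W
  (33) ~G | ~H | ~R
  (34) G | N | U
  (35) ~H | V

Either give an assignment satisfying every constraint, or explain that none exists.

Set N = True.
Set R = True.
Set H = True.
  then (~H | ~S) forces S = False.
  then (~D | S) forces D = False.
  then (~G | ~N | S) forces G = False.
  then (D | ~H | W) forces W = True.
  then (~N | V | ~W) forces V = True.
  then (~E | G | ~V) forces E = False.
Set U = False.
All clauses satisfied.

N = True; R = True; H = True; G = False; U = False; S = False; D = False; W = True; V = True; E = False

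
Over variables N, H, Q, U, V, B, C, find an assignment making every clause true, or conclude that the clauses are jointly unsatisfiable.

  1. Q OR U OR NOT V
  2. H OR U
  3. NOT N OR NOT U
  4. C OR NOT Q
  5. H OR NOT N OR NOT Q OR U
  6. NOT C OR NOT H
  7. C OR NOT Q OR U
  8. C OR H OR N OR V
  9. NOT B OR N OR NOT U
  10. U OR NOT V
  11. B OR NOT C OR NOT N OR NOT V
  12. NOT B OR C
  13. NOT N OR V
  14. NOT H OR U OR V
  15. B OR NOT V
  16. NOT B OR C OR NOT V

Set N = False.
Set H = False.
  then (H OR U) forces U = True.
  then (NOT B OR N OR NOT U) forces B = False.
  then (B OR NOT V) forces V = False.
  then (C OR H OR N OR V) forces C = True.
Set Q = True.
All clauses satisfied.

N: False, H: False, Q: True, U: True, V: False, B: False, C: True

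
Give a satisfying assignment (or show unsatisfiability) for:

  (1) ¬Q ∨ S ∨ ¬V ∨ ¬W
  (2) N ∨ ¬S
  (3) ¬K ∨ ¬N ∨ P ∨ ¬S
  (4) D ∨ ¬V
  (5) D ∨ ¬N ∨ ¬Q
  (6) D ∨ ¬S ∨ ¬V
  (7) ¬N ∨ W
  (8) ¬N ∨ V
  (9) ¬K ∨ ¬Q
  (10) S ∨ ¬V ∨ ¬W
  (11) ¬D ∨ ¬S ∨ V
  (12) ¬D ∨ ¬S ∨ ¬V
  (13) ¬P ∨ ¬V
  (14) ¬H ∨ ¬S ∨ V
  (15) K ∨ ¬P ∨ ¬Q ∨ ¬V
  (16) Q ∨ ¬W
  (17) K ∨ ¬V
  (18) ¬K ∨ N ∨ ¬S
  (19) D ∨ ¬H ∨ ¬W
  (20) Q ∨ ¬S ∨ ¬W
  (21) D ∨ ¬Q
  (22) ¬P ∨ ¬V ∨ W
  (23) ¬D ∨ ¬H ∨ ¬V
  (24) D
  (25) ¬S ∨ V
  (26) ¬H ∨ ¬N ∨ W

W: False, S: False, P: False, N: False, D: True, K: True, H: False, V: False, Q: False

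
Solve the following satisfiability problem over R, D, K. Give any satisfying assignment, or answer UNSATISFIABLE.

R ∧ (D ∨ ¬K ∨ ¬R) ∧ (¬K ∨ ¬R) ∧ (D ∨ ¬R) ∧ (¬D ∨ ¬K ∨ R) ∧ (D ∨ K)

Unit clause (R) forces R = True.
In (¬K ∨ ¬R) only ¬K is left, so K = False.
In (D ∨ ¬R) only D is left, so D = True.
All clauses satisfied.

R=T; D=T; K=F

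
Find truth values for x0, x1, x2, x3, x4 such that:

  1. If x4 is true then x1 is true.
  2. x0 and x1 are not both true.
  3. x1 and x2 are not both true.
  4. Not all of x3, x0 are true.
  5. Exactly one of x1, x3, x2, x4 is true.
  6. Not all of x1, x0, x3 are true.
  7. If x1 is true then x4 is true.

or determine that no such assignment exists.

x0=F, x1=F, x2=F, x3=T, x4=F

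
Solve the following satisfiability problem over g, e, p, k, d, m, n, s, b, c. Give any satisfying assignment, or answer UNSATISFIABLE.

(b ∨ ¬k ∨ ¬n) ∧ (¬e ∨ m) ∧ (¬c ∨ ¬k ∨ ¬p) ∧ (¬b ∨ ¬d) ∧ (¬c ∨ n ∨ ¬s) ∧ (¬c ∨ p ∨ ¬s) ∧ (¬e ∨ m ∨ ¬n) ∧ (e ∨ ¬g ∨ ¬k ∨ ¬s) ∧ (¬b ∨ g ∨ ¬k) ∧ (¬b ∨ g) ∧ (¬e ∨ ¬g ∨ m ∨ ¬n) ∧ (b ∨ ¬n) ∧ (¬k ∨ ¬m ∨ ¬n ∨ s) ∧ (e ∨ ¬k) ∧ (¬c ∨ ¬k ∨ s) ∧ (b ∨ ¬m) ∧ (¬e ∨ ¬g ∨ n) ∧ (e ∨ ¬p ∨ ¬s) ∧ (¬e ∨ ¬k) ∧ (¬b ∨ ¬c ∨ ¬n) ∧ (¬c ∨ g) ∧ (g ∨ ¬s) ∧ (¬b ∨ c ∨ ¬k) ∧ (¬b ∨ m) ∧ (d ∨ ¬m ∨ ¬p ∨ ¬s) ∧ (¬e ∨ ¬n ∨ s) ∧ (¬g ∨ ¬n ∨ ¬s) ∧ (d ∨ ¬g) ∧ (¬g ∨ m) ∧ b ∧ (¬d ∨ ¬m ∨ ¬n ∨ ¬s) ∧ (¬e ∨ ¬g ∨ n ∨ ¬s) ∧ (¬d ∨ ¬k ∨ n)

Case b = True:
  (¬b ∨ ¬d) forces d = False.
  (¬b ∨ g) forces g = True.
  Clause (d ∨ ¬g) is falsified — contradiction.
Case b = False:
  Clause (b) is falsified — contradiction.
Both cases fail, so the formula is unsatisfiable.

No satisfying assignment exists.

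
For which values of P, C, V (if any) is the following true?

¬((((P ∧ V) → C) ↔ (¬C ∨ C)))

P: True, C: False, V: True

  ¬((((P ∧ V) → C) ↔ (¬C ∨ C))) = True
    ((P ∧ V) → C) ↔ (¬C ∨ C) = False
      (P ∧ V) → C = False
        P ∧ V = True
      ¬C ∨ C = True
        ¬C = True
The formula evaluates to True.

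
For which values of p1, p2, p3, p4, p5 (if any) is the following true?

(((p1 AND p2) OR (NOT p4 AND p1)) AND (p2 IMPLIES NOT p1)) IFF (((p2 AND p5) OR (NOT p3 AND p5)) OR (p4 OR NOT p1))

p1: True, p2: False, p3: False, p4: False, p5: True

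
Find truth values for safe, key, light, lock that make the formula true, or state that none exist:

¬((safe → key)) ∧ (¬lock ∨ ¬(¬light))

safe=T, key=F, light=T, lock=T

  ¬((safe → key)) = True
    safe → key = False
  ¬lock ∨ ¬(¬light) = True
    ¬lock = False
    ¬(¬light) = True
      ¬light = False
Both conjuncts True, so the formula holds.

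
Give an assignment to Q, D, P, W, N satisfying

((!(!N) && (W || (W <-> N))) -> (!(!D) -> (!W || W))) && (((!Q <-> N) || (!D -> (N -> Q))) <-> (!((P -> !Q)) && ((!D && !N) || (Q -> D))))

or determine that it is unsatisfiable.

Q = True, D = True, P = True, W = True, N = False

  (!(!N) && (W || (W <-> N))) -> (!(!D) -> (!W || W)) = True
    !(!N) && (W || (W <-> N)) = False
      !(!N) = False
        !N = True
      W || (W <-> N) = True
        W <-> N = False
    !(!D) -> (!W || W) = True
      !(!D) = True
        !D = False
      !W || W = True
        !W = False
  ((!Q <-> N) || (!D -> (N -> Q))) <-> (!((P -> !Q)) && ((!D && !N) || (Q -> D))) = True
    (!Q <-> N) || (!D -> (N -> Q)) = True
      !Q <-> N = True
        !Q = False
      !D -> (N -> Q) = True
        !D = False
        N -> Q = True
    !((P -> !Q)) && ((!D && !N) || (Q -> D)) = True
      !((P -> !Q)) = True
        P -> !Q = False
          !Q = False
      (!D && !N) || (Q -> D) = True
        !D && !N = False
          !D = False
          !N = True
        Q -> D = True
Both conjuncts True, so the formula holds.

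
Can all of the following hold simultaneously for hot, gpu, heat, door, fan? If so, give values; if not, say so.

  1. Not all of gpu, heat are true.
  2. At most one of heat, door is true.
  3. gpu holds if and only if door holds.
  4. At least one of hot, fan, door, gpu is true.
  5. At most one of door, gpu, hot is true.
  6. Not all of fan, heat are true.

hot = True, gpu = False, heat = False, door = False, fan = True

  (1) {gpu, heat}: 0/2 true — not all ✓
  (2) {heat, door}: 0 true — at most one ✓
  (3) gpu=F, door=F — same ✓
  (4) {hot, fan, door, gpu}: 2 true — at least one ✓
  (5) {door, gpu, hot}: 1 true — at most one ✓
  (6) {fan, heat}: 1/2 true — not all ✓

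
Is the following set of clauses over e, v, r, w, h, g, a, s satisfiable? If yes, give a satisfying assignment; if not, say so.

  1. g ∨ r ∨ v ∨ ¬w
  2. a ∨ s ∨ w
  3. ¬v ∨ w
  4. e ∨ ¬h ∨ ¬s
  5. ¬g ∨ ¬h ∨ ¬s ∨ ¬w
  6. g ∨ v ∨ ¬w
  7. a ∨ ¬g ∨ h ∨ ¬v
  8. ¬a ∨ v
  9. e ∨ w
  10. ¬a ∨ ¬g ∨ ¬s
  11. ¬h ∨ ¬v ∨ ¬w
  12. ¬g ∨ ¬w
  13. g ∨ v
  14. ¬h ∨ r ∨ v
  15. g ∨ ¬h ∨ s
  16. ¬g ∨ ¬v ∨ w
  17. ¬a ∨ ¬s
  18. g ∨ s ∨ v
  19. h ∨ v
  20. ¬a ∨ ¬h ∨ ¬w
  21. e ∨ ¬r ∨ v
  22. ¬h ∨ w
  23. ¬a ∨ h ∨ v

Set e = True.
Set v = True.
  then (¬v ∨ w) forces w = True.
  then (¬h ∨ ¬v ∨ ¬w) forces h = False.
  then (¬g ∨ ¬w) forces g = False.
Set r = False.
Set a = False.
Set s = True.
All clauses satisfied.

e = True, v = True, r = False, w = True, h = False, g = False, a = False, s = True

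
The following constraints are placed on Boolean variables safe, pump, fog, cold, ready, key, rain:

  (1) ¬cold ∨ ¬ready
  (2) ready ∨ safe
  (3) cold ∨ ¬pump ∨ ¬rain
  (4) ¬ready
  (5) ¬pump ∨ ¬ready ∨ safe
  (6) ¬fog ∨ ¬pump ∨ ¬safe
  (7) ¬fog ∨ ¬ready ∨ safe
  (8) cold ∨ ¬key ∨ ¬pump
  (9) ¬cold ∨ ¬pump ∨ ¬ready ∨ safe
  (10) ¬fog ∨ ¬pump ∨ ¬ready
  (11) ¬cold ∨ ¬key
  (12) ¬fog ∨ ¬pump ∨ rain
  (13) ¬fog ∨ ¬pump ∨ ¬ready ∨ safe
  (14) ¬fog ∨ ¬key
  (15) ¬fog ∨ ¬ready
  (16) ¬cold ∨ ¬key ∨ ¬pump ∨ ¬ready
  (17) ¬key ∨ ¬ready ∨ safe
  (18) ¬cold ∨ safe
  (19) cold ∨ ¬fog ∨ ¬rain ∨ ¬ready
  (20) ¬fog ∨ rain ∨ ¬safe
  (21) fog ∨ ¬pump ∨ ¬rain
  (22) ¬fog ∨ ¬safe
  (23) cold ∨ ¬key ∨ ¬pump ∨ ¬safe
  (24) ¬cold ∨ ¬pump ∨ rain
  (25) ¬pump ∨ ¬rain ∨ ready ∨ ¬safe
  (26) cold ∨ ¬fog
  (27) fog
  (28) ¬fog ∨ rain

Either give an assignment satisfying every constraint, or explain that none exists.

Case fog = True:
  (¬ready) forces ready = False.
  (ready ∨ safe) forces safe = True.
  Clause (¬fog ∨ ¬safe) is falsified — contradiction.
Case fog = False:
  Clause (fog) is falsified — contradiction.
Both cases fail, so the formula is unsatisfiable.

The formula is unsatisfiable.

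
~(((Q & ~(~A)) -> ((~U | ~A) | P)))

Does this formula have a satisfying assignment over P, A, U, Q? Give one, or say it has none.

P: False; A: True; U: True; Q: True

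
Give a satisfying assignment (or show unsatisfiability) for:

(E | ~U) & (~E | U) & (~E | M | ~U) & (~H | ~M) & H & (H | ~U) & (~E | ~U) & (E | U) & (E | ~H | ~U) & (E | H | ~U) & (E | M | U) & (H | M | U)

Unsatisfiable

Case E = True:
  (~E | U) forces U = True.
  Clause (~E | ~U) is falsified — contradiction.
Case E = False:
  (E | ~U) forces U = False.
  Clause (E | U) is falsified — contradiction.
Both cases fail, so the formula is unsatisfiable.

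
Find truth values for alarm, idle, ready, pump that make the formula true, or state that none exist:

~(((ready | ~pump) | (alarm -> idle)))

alarm = True; idle = False; ready = False; pump = True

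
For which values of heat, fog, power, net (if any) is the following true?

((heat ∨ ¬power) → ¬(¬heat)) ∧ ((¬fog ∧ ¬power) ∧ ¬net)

heat=T, fog=F, power=F, net=F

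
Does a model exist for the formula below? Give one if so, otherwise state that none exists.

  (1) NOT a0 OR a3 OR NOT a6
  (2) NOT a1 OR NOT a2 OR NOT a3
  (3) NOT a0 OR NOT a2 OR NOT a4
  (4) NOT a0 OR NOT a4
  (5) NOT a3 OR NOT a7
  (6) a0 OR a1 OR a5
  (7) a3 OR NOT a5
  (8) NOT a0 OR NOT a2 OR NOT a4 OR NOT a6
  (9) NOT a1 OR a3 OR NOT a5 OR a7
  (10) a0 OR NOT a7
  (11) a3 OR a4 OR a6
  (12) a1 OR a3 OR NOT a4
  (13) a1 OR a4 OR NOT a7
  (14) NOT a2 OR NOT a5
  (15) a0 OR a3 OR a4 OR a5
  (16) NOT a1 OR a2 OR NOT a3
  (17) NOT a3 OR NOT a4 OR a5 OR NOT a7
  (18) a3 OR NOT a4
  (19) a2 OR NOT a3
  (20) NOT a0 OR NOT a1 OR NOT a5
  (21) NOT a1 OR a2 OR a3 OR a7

Set a0 = True.
  then (NOT a0 OR NOT a4) forces a4 = False.
Set a1 = False.
  then (a1 OR a4 OR NOT a7) forces a7 = False.
Set a2 = True.
  then (NOT a2 OR NOT a5) forces a5 = False.
Try a3 = False:
  (NOT a0 OR a3 OR NOT a6) forces a6 = False.
  clause (a3 OR a4 OR a6) is falsified — backtrack.
So a3 = True.
Set a6 = True.
All clauses satisfied.

a0 = True; a1 = False; a2 = True; a3 = True; a4 = False; a5 = False; a6 = True; a7 = False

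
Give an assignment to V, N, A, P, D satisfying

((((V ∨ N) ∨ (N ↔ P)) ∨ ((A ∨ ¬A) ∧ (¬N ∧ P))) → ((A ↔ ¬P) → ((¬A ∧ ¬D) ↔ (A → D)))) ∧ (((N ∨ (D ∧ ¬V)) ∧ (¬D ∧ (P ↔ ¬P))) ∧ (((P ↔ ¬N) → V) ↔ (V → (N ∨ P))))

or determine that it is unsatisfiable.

UNSATISFIABLE

The conjunct P ↔ ¬P is unsatisfiable on its own:
  P=F: evaluates to False.
  P=T: evaluates to False.
So the whole conjunction is unsatisfiable.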